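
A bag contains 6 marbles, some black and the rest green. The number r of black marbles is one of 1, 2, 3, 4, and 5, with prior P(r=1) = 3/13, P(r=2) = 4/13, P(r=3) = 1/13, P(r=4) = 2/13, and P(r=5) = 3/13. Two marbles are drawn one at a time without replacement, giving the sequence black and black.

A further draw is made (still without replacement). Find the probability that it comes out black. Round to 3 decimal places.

For each hypothesis, P(data | H) works out to: P(data | r = 1) = (1/6)(0/5) = 0; P(data | r = 2) = (2/6)(1/5) = 1/15; P(data | r = 3) = (3/6)(2/5) = 1/5; P(data | r = 4) = (4/6)(3/5) = 2/5; P(data | r = 5) = (5/6)(4/5) = 2/3.
Weighting by the prior gives 3/13 · 0 = 0, 4/13 · 1/15 = 4/195, 1/13 · 1/5 = 1/65, 2/13 · 2/5 = 4/65, 3/13 · 2/3 = 2/13; these sum to 49/195.
Dividing through by the total gives posterior P(r = 1 | data) = 0, P(r = 2 | data) = 4/49, P(r = 3 | data) = 3/49, P(r = 4 | data) = 12/49, P(r = 5 | data) = 30/49.
Averaging over the posterior, P(black next | data) = (0)(4/49) + (1/4)(3/49) + (1/2)(12/49) + (3/4)(30/49) = 117/196.

0.597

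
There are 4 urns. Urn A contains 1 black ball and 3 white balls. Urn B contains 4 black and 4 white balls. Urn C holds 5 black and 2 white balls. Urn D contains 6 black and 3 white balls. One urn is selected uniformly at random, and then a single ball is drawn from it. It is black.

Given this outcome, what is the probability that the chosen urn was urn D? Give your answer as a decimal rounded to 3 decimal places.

The likelihood of this draw under each hypothesis: P(data | urn A) = (1/4) = 1/4; P(data | urn B) = (4/8) = 1/2; P(data | urn C) = (5/7) = 5/7; P(data | urn D) = (6/9) = 2/3.
The prior-weighted likelihoods are 1/4 · 1/4 = 1/16, 1/4 · 1/2 = 1/8, 1/4 · 5/7 = 5/28, 1/4 · 2/3 = 1/6; with total 179/336.
By Bayes' rule, P(urn D | data) = (1/6) / (179/336) = 56/179.

0.313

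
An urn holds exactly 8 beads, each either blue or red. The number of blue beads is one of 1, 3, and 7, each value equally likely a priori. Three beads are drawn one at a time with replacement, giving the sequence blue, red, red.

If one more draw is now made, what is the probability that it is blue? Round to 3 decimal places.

0.308

The likelihood of the observed sequence under each hypothesis: P(data | r = 1) = (1/8)(7/8)(7/8) = 0.095703; P(data | r = 3) = (3/8)(5/8)(5/8) = 0.14648; P(data | r = 7) = (7/8)(1/8)(1/8) = 0.013672.
Weighting by the prior gives 1/3 · 0.095703 = 0.031901, 1/3 · 0.14648 = 0.048828, 1/3 · 0.013672 = 0.0045573; with total 0.085286.
The posterior is then P(r = 1 | data) = 0.37405, P(r = 3 | data) = 0.57252, P(r = 7 | data) = 0.053435.
The predictive probability is P(blue next | data) = (1/8)(0.37405) + (3/8)(0.57252) + (7/8)(0.053435) = 0.30821.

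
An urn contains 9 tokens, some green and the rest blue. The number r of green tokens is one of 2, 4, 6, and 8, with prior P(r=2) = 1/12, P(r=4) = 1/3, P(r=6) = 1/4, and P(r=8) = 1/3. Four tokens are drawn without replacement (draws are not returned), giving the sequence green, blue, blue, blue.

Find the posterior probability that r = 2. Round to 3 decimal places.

0.282

Compute the likelihood of the observed sequence for each case: P(data | r = 2) = (2/9)(7/8)(6/7)(5/6) = 5/36; P(data | r = 4) = (4/9)(5/8)(4/7)(3/6) = 5/63; P(data | r = 6) = (6/9)(3/8)(2/7)(1/6) = 1/84; P(data | r = 8) = (8/9)(1/8)(0/7) = 0.
Weighting by the prior gives 1/12 · 5/36 = 5/432, 1/3 · 5/63 = 5/189, 1/4 · 1/84 = 1/336, 1/3 · 0 = 0; these sum to 31/756.
Therefore the posterior P(r = 2 | data) = (5/432) / (31/756) = 35/124.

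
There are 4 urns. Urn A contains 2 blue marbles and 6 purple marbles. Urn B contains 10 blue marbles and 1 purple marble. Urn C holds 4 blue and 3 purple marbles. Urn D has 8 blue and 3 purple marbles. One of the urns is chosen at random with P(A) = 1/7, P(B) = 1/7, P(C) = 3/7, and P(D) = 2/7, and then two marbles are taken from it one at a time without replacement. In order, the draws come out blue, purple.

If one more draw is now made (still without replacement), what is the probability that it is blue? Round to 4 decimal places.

The likelihood of the observed sequence under each hypothesis: P(data | urn A) = (2/8)(6/7) = 0.21429; P(data | urn B) = (10/11)(1/10) = 0.090909; P(data | urn C) = (4/7)(3/6) = 0.28571; P(data | urn D) = (8/11)(3/10) = 0.21818.
The prior-weighted likelihoods are 1/7 · 0.21429 = 0.030612, 1/7 · 0.090909 = 0.012987, 3/7 · 0.28571 = 0.12245, 2/7 · 0.21818 = 0.062338; these sum to 0.22839.
The posterior is then P(urn A | data) = 0.13404, P(urn B | data) = 0.056864, P(urn C | data) = 0.53615, P(urn D | data) = 0.27295.
Averaging over the posterior, P(blue next | data) = (1/6)(0.13404) + (1)(0.056864) + (3/5)(0.53615) + (7/9)(0.27295) = 0.61319.

0.6132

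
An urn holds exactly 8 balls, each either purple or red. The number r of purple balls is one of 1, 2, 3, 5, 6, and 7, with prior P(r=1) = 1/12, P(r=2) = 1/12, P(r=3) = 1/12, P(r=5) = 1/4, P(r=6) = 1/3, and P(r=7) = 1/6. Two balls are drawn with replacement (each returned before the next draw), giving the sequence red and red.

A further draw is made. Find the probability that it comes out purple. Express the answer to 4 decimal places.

The likelihood of the observed sequence under each hypothesis: P(data | r = 1) = (7/8)(7/8) = 49/64; P(data | r = 2) = (6/8)(6/8) = 9/16; P(data | r = 3) = (5/8)(5/8) = 25/64; P(data | r = 5) = (3/8)(3/8) = 9/64; P(data | r = 6) = (2/8)(2/8) = 1/16; P(data | r = 7) = (1/8)(1/8) = 1/64.
Multiplying each by its prior: 1/12 · 49/64 = 49/768, 1/12 · 9/16 = 3/64, 1/12 · 25/64 = 25/768, 1/4 · 9/64 = 9/256, 1/3 · 1/16 = 1/48, 1/6 · 1/64 = 1/384; these sum to 155/768.
Normalising, the posterior is P(r = 1 | data) = 0.31613, P(r = 2 | data) = 0.23226, P(r = 3 | data) = 0.16129, P(r = 5 | data) = 0.17419, P(r = 6 | data) = 0.10323, P(r = 7 | data) = 0.012903.
Averaging over the posterior, P(purple next | data) = (1/8)(0.31613) + (1/4)(0.23226) + (3/8)(0.16129) + (5/8)(0.17419) + (3/4)(0.10323) + (7/8)(0.012903) = 0.35565.

0.3556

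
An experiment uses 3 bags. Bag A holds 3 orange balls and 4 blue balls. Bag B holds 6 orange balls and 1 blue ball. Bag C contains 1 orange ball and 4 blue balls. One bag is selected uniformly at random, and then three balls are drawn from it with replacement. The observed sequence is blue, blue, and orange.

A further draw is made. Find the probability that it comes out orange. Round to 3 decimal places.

Compute the likelihood of the observed sequence for each case: P(data | bag A) = (4/7)(4/7)(3/7) = 0.13994; P(data | bag B) = (1/7)(1/7)(6/7) = 0.017493; P(data | bag C) = (4/5)(4/5)(1/5) = 0.128.
Weighting by the prior gives 1/3 · 0.13994 = 0.046647, 1/3 · 0.017493 = 0.0058309, 1/3 · 0.128 = 0.042667; these sum to 0.095145.
Normalising, the posterior is P(bag A | data) = 0.49028, P(bag B | data) = 0.061285, P(bag C | data) = 0.44844.
Averaging over the posterior, P(orange next | data) = (3/7)(0.49028) + (6/7)(0.061285) + (1/5)(0.44844) = 0.35234.

0.352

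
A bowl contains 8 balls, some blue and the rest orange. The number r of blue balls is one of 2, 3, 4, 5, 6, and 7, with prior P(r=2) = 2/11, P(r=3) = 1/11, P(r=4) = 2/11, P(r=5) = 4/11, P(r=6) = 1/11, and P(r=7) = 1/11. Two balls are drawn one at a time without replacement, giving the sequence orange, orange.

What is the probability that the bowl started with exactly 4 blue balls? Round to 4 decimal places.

0.1846

For each hypothesis, P(data | H) works out to: P(data | r = 2) = (6/8)(5/7) = 15/28; P(data | r = 3) = (5/8)(4/7) = 5/14; P(data | r = 4) = (4/8)(3/7) = 3/14; P(data | r = 5) = (3/8)(2/7) = 3/28; P(data | r = 6) = (2/8)(1/7) = 1/28; P(data | r = 7) = (1/8)(0/7) = 0.
The prior-weighted likelihoods are 2/11 · 15/28 = 15/154, 1/11 · 5/14 = 5/154, 2/11 · 3/14 = 3/77, 4/11 · 3/28 = 3/77, 1/11 · 1/28 = 1/308, 1/11 · 0 = 0; summing to 65/308.
By Bayes' rule, P(r = 4 | data) = (3/77) / (65/308) = 12/65.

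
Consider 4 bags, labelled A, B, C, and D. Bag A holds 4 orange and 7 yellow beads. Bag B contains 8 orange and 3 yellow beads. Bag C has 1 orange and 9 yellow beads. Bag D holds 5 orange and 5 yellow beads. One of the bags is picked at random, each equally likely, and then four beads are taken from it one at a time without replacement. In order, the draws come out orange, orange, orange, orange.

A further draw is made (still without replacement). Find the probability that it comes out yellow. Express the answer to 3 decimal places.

The likelihood of the observed sequence under each hypothesis: P(data | bag A) = (4/11)(3/10)(2/9)(1/8) = 0.0030303; P(data | bag B) = (8/11)(7/10)(6/9)(5/8) = 0.21212; P(data | bag C) = (1/10)(0/9) = 0; P(data | bag D) = (5/10)(4/9)(3/8)(2/7) = 0.02381.
Weighting by the prior gives 1/4 · 0.0030303 = 0.00075758, 1/4 · 0.21212 = 0.05303, 1/4 · 0 = 0, 1/4 · 0.02381 = 0.0059524; with total 0.05974.
Dividing through by the total gives posterior P(bag A | data) = 0.012681, P(bag B | data) = 0.88768, P(bag C | data) = 0, P(bag D | data) = 0.099638.
So P(yellow next | data) = Σ P(yellow next | H) P(H | data) = (1)(0.012681) + (3/7)(0.88768) + (5/6)(0.099638) = 0.47615.

0.476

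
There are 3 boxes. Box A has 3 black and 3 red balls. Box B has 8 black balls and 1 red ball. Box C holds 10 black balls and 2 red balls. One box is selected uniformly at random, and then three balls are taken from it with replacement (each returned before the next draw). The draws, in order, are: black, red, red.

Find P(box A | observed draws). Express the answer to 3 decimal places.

0.786

Under each hypothesis, the probability of the observed sequence is: P(data | box A) = (3/6)(3/6)(3/6) = 0.125; P(data | box B) = (8/9)(1/9)(1/9) = 0.010974; P(data | box C) = (10/12)(2/12)(2/12) = 0.023148.
The prior-weighted likelihoods are 1/3 · 0.125 = 0.041667, 1/3 · 0.010974 = 0.003658, 1/3 · 0.023148 = 0.007716; with total 0.053041.
By Bayes' rule, P(box A | data) = (0.041667) / (0.053041) = 0.78556.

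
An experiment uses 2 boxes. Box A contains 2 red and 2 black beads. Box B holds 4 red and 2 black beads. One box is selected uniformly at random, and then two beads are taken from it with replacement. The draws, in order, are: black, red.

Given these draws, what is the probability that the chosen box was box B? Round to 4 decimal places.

Under each hypothesis, the probability of the observed sequence is: P(data | box A) = (2/4)(2/4) = 1/4; P(data | box B) = (2/6)(4/6) = 2/9.
Weighting by the prior gives 1/2 · 1/4 = 1/8, 1/2 · 2/9 = 1/9; with total 17/72.
Therefore the posterior P(box B | data) = (1/9) / (17/72) = 8/17.

0.4706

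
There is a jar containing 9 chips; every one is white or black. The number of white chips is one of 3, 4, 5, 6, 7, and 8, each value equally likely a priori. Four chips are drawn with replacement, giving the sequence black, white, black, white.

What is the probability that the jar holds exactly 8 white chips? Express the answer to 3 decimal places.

0.037

The likelihood of the observed sequence under each hypothesis: P(data | r = 3) = (6/9)(3/9)(6/9)(3/9) = 0.049383; P(data | r = 4) = (5/9)(4/9)(5/9)(4/9) = 0.060966; P(data | r = 5) = (4/9)(5/9)(4/9)(5/9) = 0.060966; P(data | r = 6) = (3/9)(6/9)(3/9)(6/9) = 0.049383; P(data | r = 7) = (2/9)(7/9)(2/9)(7/9) = 0.029873; P(data | r = 8) = (1/9)(8/9)(1/9)(8/9) = 0.0097546.
Weighting by the prior gives 1/6 · 0.049383 = 0.0082305, 1/6 · 0.060966 = 0.010161, 1/6 · 0.060966 = 0.010161, 1/6 · 0.049383 = 0.0082305, 1/6 · 0.029873 = 0.0049789, 1/6 · 0.0097546 = 0.0016258; with total 0.043388.
Therefore the posterior P(r = 8 | data) = (0.0016258) / (0.043388) = 0.037471.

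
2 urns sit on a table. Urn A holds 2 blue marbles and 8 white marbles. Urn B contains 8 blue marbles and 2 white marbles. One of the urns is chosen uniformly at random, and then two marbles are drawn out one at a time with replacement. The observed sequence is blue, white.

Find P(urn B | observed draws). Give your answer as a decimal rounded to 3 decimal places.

0.500

Under each hypothesis, the probability of the observed sequence is: P(data | urn A) = (2/10)(8/10) = 4/25; P(data | urn B) = (8/10)(2/10) = 4/25.
Weighting by the prior gives 1/2 · 4/25 = 2/25, 1/2 · 4/25 = 2/25; these sum to 4/25.
So P(urn B | data) = (2/25) / (4/25) = 1/2.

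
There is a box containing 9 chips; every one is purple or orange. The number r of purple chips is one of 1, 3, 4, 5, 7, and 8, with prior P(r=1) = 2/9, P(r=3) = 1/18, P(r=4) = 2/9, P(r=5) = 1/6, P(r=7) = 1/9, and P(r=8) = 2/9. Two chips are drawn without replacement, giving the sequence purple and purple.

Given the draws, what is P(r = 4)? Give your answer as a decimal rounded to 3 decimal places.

0.114

For each hypothesis, P(data | H) works out to: P(data | r = 1) = (1/9)(0/8) = 0; P(data | r = 3) = (3/9)(2/8) = 1/12; P(data | r = 4) = (4/9)(3/8) = 1/6; P(data | r = 5) = (5/9)(4/8) = 5/18; P(data | r = 7) = (7/9)(6/8) = 7/12; P(data | r = 8) = (8/9)(7/8) = 7/9.
Multiplying each by its prior: 2/9 · 0 = 0, 1/18 · 1/12 = 1/216, 2/9 · 1/6 = 1/27, 1/6 · 5/18 = 5/108, 1/9 · 7/12 = 7/108, 2/9 · 7/9 = 14/81; with total 211/648.
Therefore the posterior P(r = 4 | data) = (1/27) / (211/648) = 24/211.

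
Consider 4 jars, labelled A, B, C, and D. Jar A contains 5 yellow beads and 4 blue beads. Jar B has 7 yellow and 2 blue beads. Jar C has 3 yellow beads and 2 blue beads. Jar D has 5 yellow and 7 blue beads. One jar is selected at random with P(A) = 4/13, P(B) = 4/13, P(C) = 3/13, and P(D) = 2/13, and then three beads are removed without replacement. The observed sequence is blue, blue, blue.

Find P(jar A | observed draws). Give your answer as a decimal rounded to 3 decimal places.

The likelihood of the observed sequence under each hypothesis: P(data | jar A) = (4/9)(3/8)(2/7) = 0.047619; P(data | jar B) = (2/9)(1/8)(0/7) = 0; P(data | jar C) = (2/5)(1/4)(0/3) = 0; P(data | jar D) = (7/12)(6/11)(5/10) = 0.15909.
The prior-weighted likelihoods are 4/13 · 0.047619 = 0.014652, 4/13 · 0 = 0, 3/13 · 0 = 0, 2/13 · 0.15909 = 0.024476; summing to 0.039128.
So P(jar A | data) = (0.014652) / (0.039128) = 0.37447.

0.374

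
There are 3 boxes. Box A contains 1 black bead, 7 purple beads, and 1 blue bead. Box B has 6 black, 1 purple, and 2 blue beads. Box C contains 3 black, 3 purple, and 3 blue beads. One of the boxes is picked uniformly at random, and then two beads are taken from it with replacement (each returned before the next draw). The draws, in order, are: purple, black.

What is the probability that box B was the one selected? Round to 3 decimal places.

0.273

For each hypothesis, P(data | H) works out to: P(data | box A) = (7/9)(1/9) = 7/81; P(data | box B) = (1/9)(6/9) = 2/27; P(data | box C) = (3/9)(3/9) = 1/9.
Weighting by the prior gives 1/3 · 7/81 = 7/243, 1/3 · 2/27 = 2/81, 1/3 · 1/9 = 1/27; summing to 22/243.
Hence P(box B | data) = (2/81) / (22/243) = 3/11.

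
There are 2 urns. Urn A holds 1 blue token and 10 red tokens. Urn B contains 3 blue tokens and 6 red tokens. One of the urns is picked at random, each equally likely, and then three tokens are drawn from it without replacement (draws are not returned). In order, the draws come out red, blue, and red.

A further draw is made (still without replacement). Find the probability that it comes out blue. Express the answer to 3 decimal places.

0.221

For each hypothesis, P(data | H) works out to: P(data | urn A) = (10/11)(1/10)(9/9) = 1/11; P(data | urn B) = (6/9)(3/8)(5/7) = 5/28.
The prior-weighted likelihoods are 1/2 · 1/11 = 1/22, 1/2 · 5/28 = 5/56; these sum to 83/616.
The posterior is then P(urn A | data) = 28/83, P(urn B | data) = 55/83.
The predictive probability is P(blue next | data) = (0)(28/83) + (1/3)(55/83) = 55/249.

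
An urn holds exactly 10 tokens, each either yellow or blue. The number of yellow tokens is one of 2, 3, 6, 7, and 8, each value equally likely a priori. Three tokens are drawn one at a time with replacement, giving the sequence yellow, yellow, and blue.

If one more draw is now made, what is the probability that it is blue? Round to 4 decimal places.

For each hypothesis, P(data | H) works out to: P(data | r = 2) = (2/10)(2/10)(8/10) = 0.032; P(data | r = 3) = (3/10)(3/10)(7/10) = 0.063; P(data | r = 6) = (6/10)(6/10)(4/10) = 0.144; P(data | r = 7) = (7/10)(7/10)(3/10) = 0.147; P(data | r = 8) = (8/10)(8/10)(2/10) = 0.128.
The prior-weighted likelihoods are 1/5 · 0.032 = 0.0064, 1/5 · 0.063 = 0.0126, 1/5 · 0.144 = 0.0288, 1/5 · 0.147 = 0.0294, 1/5 · 0.128 = 0.0256; summing to 0.1028.
Dividing through by the total gives posterior P(r = 2 | data) = 0.062257, P(r = 3 | data) = 0.12257, P(r = 6 | data) = 0.28016, P(r = 7 | data) = 0.28599, P(r = 8 | data) = 0.24903.
Averaging over the posterior, P(blue next | data) = (4/5)(0.062257) + (7/10)(0.12257) + (2/5)(0.28016) + (3/10)(0.28599) + (1/5)(0.24903) = 0.38327.

0.3833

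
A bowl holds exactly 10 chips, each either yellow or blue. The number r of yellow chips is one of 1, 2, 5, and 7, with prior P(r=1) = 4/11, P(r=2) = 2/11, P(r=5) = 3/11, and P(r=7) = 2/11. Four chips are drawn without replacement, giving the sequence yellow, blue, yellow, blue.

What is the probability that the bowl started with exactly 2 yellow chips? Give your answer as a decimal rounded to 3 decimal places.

0.116

Compute the likelihood of the observed sequence for each case: P(data | r = 1) = (1/10)(9/9)(0/8) = 0; P(data | r = 2) = (2/10)(8/9)(1/8)(7/7) = 0.022222; P(data | r = 5) = (5/10)(5/9)(4/8)(4/7) = 0.079365; P(data | r = 7) = (7/10)(3/9)(6/8)(2/7) = 0.05.
Weighting by the prior gives 4/11 · 0 = 0, 2/11 · 0.022222 = 0.0040404, 3/11 · 0.079365 = 0.021645, 2/11 · 0.05 = 0.0090909; summing to 0.034776.
So P(r = 2 | data) = (0.0040404) / (0.034776) = 0.11618.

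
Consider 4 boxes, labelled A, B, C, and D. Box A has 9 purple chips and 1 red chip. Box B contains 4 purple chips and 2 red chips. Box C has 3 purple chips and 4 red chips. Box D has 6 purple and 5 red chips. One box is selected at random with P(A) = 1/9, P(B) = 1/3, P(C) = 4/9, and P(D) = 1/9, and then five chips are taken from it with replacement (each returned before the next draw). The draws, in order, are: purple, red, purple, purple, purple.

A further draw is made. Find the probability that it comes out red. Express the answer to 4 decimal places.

Under each hypothesis, the probability of the observed sequence is: P(data | box A) = (9/10)(1/10)(9/10)(9/10)(9/10) = 0.06561; P(data | box B) = (4/6)(2/6)(4/6)(4/6)(4/6) = 0.065844; P(data | box C) = (3/7)(4/7)(3/7)(3/7)(3/7) = 0.019278; P(data | box D) = (6/11)(5/11)(6/11)(6/11)(6/11) = 0.040236.
Weighting by the prior gives 1/9 · 0.06561 = 0.00729, 1/3 · 0.065844 = 0.021948, 4/9 · 0.019278 = 0.0085679, 1/9 · 0.040236 = 0.0044706; with total 0.042276.
Normalising, the posterior is P(box A | data) = 0.17244, P(box B | data) = 0.51915, P(box C | data) = 0.20266, P(box D | data) = 0.10575.
So P(red next | data) = Σ P(red next | H) P(H | data) = (1/10)(0.17244) + (1/3)(0.51915) + (4/7)(0.20266) + (5/11)(0.10575) = 0.35417.

0.3542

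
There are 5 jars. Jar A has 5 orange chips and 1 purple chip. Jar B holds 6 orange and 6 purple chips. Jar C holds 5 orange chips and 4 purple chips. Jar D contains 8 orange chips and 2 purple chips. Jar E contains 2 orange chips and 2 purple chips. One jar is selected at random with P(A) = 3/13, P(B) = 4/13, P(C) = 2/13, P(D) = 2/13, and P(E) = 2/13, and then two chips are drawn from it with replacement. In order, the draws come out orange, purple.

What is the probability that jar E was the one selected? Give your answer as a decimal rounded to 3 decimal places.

0.183

Compute the likelihood of the observed sequence for each case: P(data | jar A) = (5/6)(1/6) = 0.13889; P(data | jar B) = (6/12)(6/12) = 0.25; P(data | jar C) = (5/9)(4/9) = 0.24691; P(data | jar D) = (8/10)(2/10) = 0.16; P(data | jar E) = (2/4)(2/4) = 0.25.
Weighting by the prior gives 3/13 · 0.13889 = 0.032051, 4/13 · 0.25 = 0.076923, 2/13 · 0.24691 = 0.037987, 2/13 · 0.16 = 0.024615, 2/13 · 0.25 = 0.038462; summing to 0.21004.
So P(jar E | data) = (0.038462) / (0.21004) = 0.18312.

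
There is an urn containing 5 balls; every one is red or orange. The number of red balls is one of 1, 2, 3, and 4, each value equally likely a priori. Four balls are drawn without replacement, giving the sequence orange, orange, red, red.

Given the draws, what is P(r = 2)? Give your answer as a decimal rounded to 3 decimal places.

For each hypothesis, P(data | H) works out to: P(data | r = 1) = (4/5)(3/4)(1/3)(0/2) = 0; P(data | r = 2) = (3/5)(2/4)(2/3)(1/2) = 1/10; P(data | r = 3) = (2/5)(1/4)(3/3)(2/2) = 1/10; P(data | r = 4) = (1/5)(0/4) = 0.
The prior-weighted likelihoods are 1/4 · 0 = 0, 1/4 · 1/10 = 1/40, 1/4 · 1/10 = 1/40, 1/4 · 0 = 0; these sum to 1/20.
Hence P(r = 2 | data) = (1/40) / (1/20) = 1/2.

0.500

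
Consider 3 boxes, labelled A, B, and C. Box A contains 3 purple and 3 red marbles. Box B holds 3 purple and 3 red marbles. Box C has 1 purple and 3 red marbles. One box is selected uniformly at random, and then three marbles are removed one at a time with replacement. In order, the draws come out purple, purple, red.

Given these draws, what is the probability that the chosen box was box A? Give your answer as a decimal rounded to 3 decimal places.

Compute the likelihood of the observed sequence for each case: P(data | box A) = (3/6)(3/6)(3/6) = 1/8; P(data | box B) = (3/6)(3/6)(3/6) = 1/8; P(data | box C) = (1/4)(1/4)(3/4) = 3/64.
The prior-weighted likelihoods are 1/3 · 1/8 = 1/24, 1/3 · 1/8 = 1/24, 1/3 · 3/64 = 1/64; summing to 19/192.
So P(box A | data) = (1/24) / (19/192) = 8/19.

0.421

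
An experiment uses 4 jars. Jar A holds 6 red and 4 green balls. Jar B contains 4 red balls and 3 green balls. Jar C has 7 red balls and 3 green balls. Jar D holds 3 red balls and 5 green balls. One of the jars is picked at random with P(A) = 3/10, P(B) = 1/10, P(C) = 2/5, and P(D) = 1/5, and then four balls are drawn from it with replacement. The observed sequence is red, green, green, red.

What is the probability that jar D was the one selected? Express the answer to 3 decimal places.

The likelihood of the observed sequence under each hypothesis: P(data | jar A) = (6/10)(4/10)(4/10)(6/10) = 0.0576; P(data | jar B) = (4/7)(3/7)(3/7)(4/7) = 0.059975; P(data | jar C) = (7/10)(3/10)(3/10)(7/10) = 0.0441; P(data | jar D) = (3/8)(5/8)(5/8)(3/8) = 0.054932.
Multiplying each by its prior: 3/10 · 0.0576 = 0.01728, 1/10 · 0.059975 = 0.0059975, 2/5 · 0.0441 = 0.01764, 1/5 · 0.054932 = 0.010986; these sum to 0.051904.
By Bayes' rule, P(jar D | data) = (0.010986) / (0.051904) = 0.21167.

0.212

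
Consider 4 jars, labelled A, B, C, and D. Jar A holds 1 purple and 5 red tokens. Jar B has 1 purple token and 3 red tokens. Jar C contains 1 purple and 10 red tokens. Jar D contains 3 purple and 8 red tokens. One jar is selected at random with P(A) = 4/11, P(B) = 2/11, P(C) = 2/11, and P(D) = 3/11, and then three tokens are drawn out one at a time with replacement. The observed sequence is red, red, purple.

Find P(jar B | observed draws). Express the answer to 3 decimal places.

0.212

Under each hypothesis, the probability of the observed sequence is: P(data | jar A) = (5/6)(5/6)(1/6) = 0.11574; P(data | jar B) = (3/4)(3/4)(1/4) = 0.14062; P(data | jar C) = (10/11)(10/11)(1/11) = 0.075131; P(data | jar D) = (8/11)(8/11)(3/11) = 0.14425.
Weighting by the prior gives 4/11 · 0.11574 = 0.042088, 2/11 · 0.14062 = 0.025568, 2/11 · 0.075131 = 0.01366, 3/11 · 0.14425 = 0.039342; summing to 0.12066.
By Bayes' rule, P(jar B | data) = (0.025568) / (0.12066) = 0.21191.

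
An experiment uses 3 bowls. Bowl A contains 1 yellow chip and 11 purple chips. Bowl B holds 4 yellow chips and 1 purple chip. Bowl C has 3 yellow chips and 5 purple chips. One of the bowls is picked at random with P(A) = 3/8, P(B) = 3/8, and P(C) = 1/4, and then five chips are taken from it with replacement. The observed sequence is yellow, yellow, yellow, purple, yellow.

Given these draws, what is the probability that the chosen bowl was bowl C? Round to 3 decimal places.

The likelihood of the observed sequence under each hypothesis: P(data | bowl A) = (1/12)(1/12)(1/12)(11/12)(1/12) = 4.4207e-05; P(data | bowl B) = (4/5)(4/5)(4/5)(1/5)(4/5) = 0.08192; P(data | bowl C) = (3/8)(3/8)(3/8)(5/8)(3/8) = 0.01236.
The prior-weighted likelihoods are 3/8 · 4.4207e-05 = 1.6577e-05, 3/8 · 0.08192 = 0.03072, 1/4 · 0.01236 = 0.0030899; with total 0.033826.
So P(bowl C | data) = (0.0030899) / (0.033826) = 0.091346.

0.091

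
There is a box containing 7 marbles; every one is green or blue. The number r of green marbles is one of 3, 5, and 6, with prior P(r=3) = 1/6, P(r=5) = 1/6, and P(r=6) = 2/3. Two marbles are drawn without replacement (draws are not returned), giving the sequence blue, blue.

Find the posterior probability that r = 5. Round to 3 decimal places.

0.143

The likelihood of the observed sequence under each hypothesis: P(data | r = 3) = (4/7)(3/6) = 2/7; P(data | r = 5) = (2/7)(1/6) = 1/21; P(data | r = 6) = (1/7)(0/6) = 0.
Multiplying each by its prior: 1/6 · 2/7 = 1/21, 1/6 · 1/21 = 1/126, 2/3 · 0 = 0; summing to 1/18.
Hence P(r = 5 | data) = (1/126) / (1/18) = 1/7.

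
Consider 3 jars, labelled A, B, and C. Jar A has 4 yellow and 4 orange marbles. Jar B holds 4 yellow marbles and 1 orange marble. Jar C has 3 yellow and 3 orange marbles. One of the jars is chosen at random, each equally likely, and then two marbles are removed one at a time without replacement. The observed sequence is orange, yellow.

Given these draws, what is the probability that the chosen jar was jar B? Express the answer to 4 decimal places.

0.2545

Compute the likelihood of the observed sequence for each case: P(data | jar A) = (4/8)(4/7) = 2/7; P(data | jar B) = (1/5)(4/4) = 1/5; P(data | jar C) = (3/6)(3/5) = 3/10.
Weighting by the prior gives 1/3 · 2/7 = 2/21, 1/3 · 1/5 = 1/15, 1/3 · 3/10 = 1/10; these sum to 11/42.
So P(jar B | data) = (1/15) / (11/42) = 14/55.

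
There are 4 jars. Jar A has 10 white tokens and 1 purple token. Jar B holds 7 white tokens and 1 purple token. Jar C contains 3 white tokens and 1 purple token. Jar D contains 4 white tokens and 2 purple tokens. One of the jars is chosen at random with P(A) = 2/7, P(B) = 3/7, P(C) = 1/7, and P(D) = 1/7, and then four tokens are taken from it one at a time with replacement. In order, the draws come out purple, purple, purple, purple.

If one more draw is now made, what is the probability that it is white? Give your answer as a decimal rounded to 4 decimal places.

The likelihood of the observed sequence under each hypothesis: P(data | jar A) = (1/11)(1/11)(1/11)(1/11) = 6.8301e-05; P(data | jar B) = (1/8)(1/8)(1/8)(1/8) = 0.00024414; P(data | jar C) = (1/4)(1/4)(1/4)(1/4) = 0.0039062; P(data | jar D) = (2/6)(2/6)(2/6)(2/6) = 0.012346.
The prior-weighted likelihoods are 2/7 · 6.8301e-05 = 1.9515e-05, 3/7 · 0.00024414 = 0.00010463, 1/7 · 0.0039062 = 0.00055804, 1/7 · 0.012346 = 0.0017637; summing to 0.0024459.
Normalising, the posterior is P(jar A | data) = 0.0079787, P(jar B | data) = 0.042779, P(jar C | data) = 0.22816, P(jar D | data) = 0.72109.
The predictive probability is P(white next | data) = (10/11)(0.0079787) + (7/8)(0.042779) + (3/4)(0.22816) + (2/3)(0.72109) = 0.69653.

0.6965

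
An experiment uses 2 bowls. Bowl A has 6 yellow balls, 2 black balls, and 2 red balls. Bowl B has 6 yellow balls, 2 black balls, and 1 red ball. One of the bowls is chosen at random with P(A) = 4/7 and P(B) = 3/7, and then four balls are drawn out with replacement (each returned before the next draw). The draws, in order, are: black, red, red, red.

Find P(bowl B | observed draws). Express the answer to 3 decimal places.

0.125

For each hypothesis, P(data | H) works out to: P(data | bowl A) = (2/10)(2/10)(2/10)(2/10) = 0.0016; P(data | bowl B) = (2/9)(1/9)(1/9)(1/9) = 0.00030483.
Multiplying each by its prior: 4/7 · 0.0016 = 0.00091429, 3/7 · 0.00030483 = 0.00013064; with total 0.0010449.
So P(bowl B | data) = (0.00013064) / (0.0010449) = 0.12503.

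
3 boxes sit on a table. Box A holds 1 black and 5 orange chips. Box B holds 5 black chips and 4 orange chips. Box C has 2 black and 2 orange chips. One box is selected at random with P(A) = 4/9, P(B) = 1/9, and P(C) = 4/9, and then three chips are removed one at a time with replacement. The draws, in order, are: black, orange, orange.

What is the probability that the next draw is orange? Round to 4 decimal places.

For each hypothesis, P(data | H) works out to: P(data | box A) = (1/6)(5/6)(5/6) = 0.11574; P(data | box B) = (5/9)(4/9)(4/9) = 0.10974; P(data | box C) = (2/4)(2/4)(2/4) = 0.125.
Multiplying each by its prior: 4/9 · 0.11574 = 0.05144, 1/9 · 0.10974 = 0.012193, 4/9 · 0.125 = 0.055556; with total 0.11919.
Normalising, the posterior is P(box A | data) = 0.43159, P(box B | data) = 0.1023, P(box C | data) = 0.46611.
The predictive probability is P(orange next | data) = (5/6)(0.43159) + (4/9)(0.1023) + (1/2)(0.46611) = 0.63818.

0.6382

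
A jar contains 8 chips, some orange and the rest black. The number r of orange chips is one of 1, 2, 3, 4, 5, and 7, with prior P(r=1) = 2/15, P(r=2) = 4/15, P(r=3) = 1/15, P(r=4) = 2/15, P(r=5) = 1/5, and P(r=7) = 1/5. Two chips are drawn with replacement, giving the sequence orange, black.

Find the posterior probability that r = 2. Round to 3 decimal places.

For each hypothesis, P(data | H) works out to: P(data | r = 1) = (1/8)(7/8) = 7/64; P(data | r = 2) = (2/8)(6/8) = 3/16; P(data | r = 3) = (3/8)(5/8) = 15/64; P(data | r = 4) = (4/8)(4/8) = 1/4; P(data | r = 5) = (5/8)(3/8) = 15/64; P(data | r = 7) = (7/8)(1/8) = 7/64.
Multiplying each by its prior: 2/15 · 7/64 = 7/480, 4/15 · 3/16 = 1/20, 1/15 · 15/64 = 1/64, 2/15 · 1/4 = 1/30, 1/5 · 15/64 = 3/64, 1/5 · 7/64 = 7/320; with total 35/192.
Therefore the posterior P(r = 2 | data) = (1/20) / (35/192) = 48/175.

0.274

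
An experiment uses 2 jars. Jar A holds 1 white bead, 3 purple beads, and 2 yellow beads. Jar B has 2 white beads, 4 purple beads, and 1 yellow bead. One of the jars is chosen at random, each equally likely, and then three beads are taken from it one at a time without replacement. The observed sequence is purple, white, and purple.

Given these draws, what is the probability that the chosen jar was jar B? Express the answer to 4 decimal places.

Under each hypothesis, the probability of the observed sequence is: P(data | jar A) = (3/6)(1/5)(2/4) = 1/20; P(data | jar B) = (4/7)(2/6)(3/5) = 4/35.
The prior-weighted likelihoods are 1/2 · 1/20 = 1/40, 1/2 · 4/35 = 2/35; summing to 23/280.
So P(jar B | data) = (2/35) / (23/280) = 16/23.

0.6957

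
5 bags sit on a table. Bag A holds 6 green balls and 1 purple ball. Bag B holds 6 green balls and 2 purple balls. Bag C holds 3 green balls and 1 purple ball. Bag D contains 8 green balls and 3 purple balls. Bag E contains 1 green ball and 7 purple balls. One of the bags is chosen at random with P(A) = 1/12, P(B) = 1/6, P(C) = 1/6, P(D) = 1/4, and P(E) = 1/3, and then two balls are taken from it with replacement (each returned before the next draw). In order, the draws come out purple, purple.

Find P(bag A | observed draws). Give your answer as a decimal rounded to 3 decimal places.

0.006

The likelihood of the observed sequence under each hypothesis: P(data | bag A) = (1/7)(1/7) = 0.020408; P(data | bag B) = (2/8)(2/8) = 0.0625; P(data | bag C) = (1/4)(1/4) = 0.0625; P(data | bag D) = (3/11)(3/11) = 0.07438; P(data | bag E) = (7/8)(7/8) = 0.76562.
The prior-weighted likelihoods are 1/12 · 0.020408 = 0.0017007, 1/6 · 0.0625 = 0.010417, 1/6 · 0.0625 = 0.010417, 1/4 · 0.07438 = 0.018595, 1/3 · 0.76562 = 0.25521; with total 0.29634.
Hence P(bag A | data) = (0.0017007) / (0.29634) = 0.005739.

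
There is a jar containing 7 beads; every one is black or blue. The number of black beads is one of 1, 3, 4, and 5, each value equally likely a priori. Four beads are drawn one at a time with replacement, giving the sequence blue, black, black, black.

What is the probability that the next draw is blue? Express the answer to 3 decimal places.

0.397

Under each hypothesis, the probability of the observed sequence is: P(data | r = 1) = (6/7)(1/7)(1/7)(1/7) = 0.002499; P(data | r = 3) = (4/7)(3/7)(3/7)(3/7) = 0.044981; P(data | r = 4) = (3/7)(4/7)(4/7)(4/7) = 0.079967; P(data | r = 5) = (2/7)(5/7)(5/7)(5/7) = 0.10412.
The prior-weighted likelihoods are 1/4 · 0.002499 = 0.00062474, 1/4 · 0.044981 = 0.011245, 1/4 · 0.079967 = 0.019992, 1/4 · 0.10412 = 0.026031; summing to 0.057893.
The posterior is then P(r = 1 | data) = 0.010791, P(r = 3 | data) = 0.19424, P(r = 4 | data) = 0.34532, P(r = 5 | data) = 0.44964.
The predictive probability is P(blue next | data) = (6/7)(0.010791) + (4/7)(0.19424) + (3/7)(0.34532) + (2/7)(0.44964) = 0.39671.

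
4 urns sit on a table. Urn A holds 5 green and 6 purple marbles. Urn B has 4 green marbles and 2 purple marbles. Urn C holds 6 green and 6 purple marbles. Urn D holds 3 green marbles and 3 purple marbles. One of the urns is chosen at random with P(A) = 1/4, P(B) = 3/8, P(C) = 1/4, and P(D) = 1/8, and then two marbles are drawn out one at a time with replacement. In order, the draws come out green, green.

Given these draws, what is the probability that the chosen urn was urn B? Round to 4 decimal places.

0.5341

For each hypothesis, P(data | H) works out to: P(data | urn A) = (5/11)(5/11) = 0.20661; P(data | urn B) = (4/6)(4/6) = 0.44444; P(data | urn C) = (6/12)(6/12) = 0.25; P(data | urn D) = (3/6)(3/6) = 0.25.
The prior-weighted likelihoods are 1/4 · 0.20661 = 0.051653, 3/8 · 0.44444 = 0.16667, 1/4 · 0.25 = 0.0625, 1/8 · 0.25 = 0.03125; summing to 0.31207.
Therefore the posterior P(urn B | data) = (0.16667) / (0.31207) = 0.53407.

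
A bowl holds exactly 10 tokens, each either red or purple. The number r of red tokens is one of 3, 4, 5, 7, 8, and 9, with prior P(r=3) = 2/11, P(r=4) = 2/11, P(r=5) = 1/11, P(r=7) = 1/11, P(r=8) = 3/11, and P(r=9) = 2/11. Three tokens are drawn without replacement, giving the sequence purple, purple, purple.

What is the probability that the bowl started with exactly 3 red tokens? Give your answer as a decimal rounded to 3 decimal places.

Under each hypothesis, the probability of the observed sequence is: P(data | r = 3) = (7/10)(6/9)(5/8) = 0.29167; P(data | r = 4) = (6/10)(5/9)(4/8) = 0.16667; P(data | r = 5) = (5/10)(4/9)(3/8) = 0.083333; P(data | r = 7) = (3/10)(2/9)(1/8) = 0.0083333; P(data | r = 8) = (2/10)(1/9)(0/8) = 0; P(data | r = 9) = (1/10)(0/9) = 0.
Multiplying each by its prior: 2/11 · 0.29167 = 0.05303, 2/11 · 0.16667 = 0.030303, 1/11 · 0.083333 = 0.0075758, 1/11 · 0.0083333 = 0.00075758, 3/11 · 0 = 0, 2/11 · 0 = 0; with total 0.091667.
Therefore the posterior P(r = 3 | data) = (0.05303) / (0.091667) = 0.57851.

0.579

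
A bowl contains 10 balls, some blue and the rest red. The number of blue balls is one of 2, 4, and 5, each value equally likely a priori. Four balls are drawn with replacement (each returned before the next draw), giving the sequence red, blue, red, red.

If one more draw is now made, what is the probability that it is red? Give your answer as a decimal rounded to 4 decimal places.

Compute the likelihood of the observed sequence for each case: P(data | r = 2) = (8/10)(2/10)(8/10)(8/10) = 0.1024; P(data | r = 4) = (6/10)(4/10)(6/10)(6/10) = 0.0864; P(data | r = 5) = (5/10)(5/10)(5/10)(5/10) = 0.0625.
Multiplying each by its prior: 1/3 · 0.1024 = 0.034133, 1/3 · 0.0864 = 0.0288, 1/3 · 0.0625 = 0.020833; these sum to 0.083767.
Dividing through by the total gives posterior P(r = 2 | data) = 0.40748, P(r = 4 | data) = 0.34381, P(r = 5 | data) = 0.24871.
Averaging over the posterior, P(red next | data) = (4/5)(0.40748) + (3/5)(0.34381) + (1/2)(0.24871) = 0.65663.

0.6566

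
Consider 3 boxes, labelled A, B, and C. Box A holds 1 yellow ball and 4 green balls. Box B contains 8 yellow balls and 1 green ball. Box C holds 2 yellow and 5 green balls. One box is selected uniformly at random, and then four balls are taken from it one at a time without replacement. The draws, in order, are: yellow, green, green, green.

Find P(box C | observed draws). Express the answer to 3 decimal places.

For each hypothesis, P(data | H) works out to: P(data | box A) = (1/5)(4/4)(3/3)(2/2) = 1/5; P(data | box B) = (8/9)(1/8)(0/7) = 0; P(data | box C) = (2/7)(5/6)(4/5)(3/4) = 1/7.
Multiplying each by its prior: 1/3 · 1/5 = 1/15, 1/3 · 0 = 0, 1/3 · 1/7 = 1/21; summing to 4/35.
By Bayes' rule, P(box C | data) = (1/21) / (4/35) = 5/12.

0.417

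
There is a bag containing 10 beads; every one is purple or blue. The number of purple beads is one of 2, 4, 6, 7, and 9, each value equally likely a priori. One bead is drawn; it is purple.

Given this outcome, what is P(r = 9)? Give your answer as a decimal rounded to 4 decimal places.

0.3214

For each hypothesis, P(data | H) works out to: P(data | r = 2) = (2/10) = 1/5; P(data | r = 4) = (4/10) = 2/5; P(data | r = 6) = (6/10) = 3/5; P(data | r = 7) = (7/10) = 7/10; P(data | r = 9) = (9/10) = 9/10.
The prior-weighted likelihoods are 1/5 · 1/5 = 1/25, 1/5 · 2/5 = 2/25, 1/5 · 3/5 = 3/25, 1/5 · 7/10 = 7/50, 1/5 · 9/10 = 9/50; these sum to 14/25.
So P(r = 9 | data) = (9/50) / (14/25) = 9/28.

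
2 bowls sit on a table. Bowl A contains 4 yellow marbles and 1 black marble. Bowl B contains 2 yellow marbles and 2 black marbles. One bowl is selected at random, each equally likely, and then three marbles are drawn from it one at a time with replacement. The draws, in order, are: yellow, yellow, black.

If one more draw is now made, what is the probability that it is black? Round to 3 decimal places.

Compute the likelihood of the observed sequence for each case: P(data | bowl A) = (4/5)(4/5)(1/5) = 0.128; P(data | bowl B) = (2/4)(2/4)(2/4) = 0.125.
Multiplying each by its prior: 1/2 · 0.128 = 0.064, 1/2 · 0.125 = 0.0625; summing to 0.1265.
Normalising, the posterior is P(bowl A | data) = 0.50593, P(bowl B | data) = 0.49407.
The predictive probability is P(black next | data) = (1/5)(0.50593) + (1/2)(0.49407) = 0.34822.

0.348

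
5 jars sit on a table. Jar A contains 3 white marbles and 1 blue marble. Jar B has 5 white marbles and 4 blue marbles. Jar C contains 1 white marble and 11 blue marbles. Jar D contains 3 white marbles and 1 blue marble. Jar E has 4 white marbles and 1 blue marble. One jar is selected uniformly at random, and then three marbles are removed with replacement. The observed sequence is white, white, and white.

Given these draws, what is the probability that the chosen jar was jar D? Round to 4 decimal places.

Under each hypothesis, the probability of the observed sequence is: P(data | jar A) = (3/4)(3/4)(3/4) = 0.42188; P(data | jar B) = (5/9)(5/9)(5/9) = 0.17147; P(data | jar C) = (1/12)(1/12)(1/12) = 0.0005787; P(data | jar D) = (3/4)(3/4)(3/4) = 0.42188; P(data | jar E) = (4/5)(4/5)(4/5) = 0.512.
The prior-weighted likelihoods are 1/5 · 0.42188 = 0.084375, 1/5 · 0.17147 = 0.034294, 1/5 · 0.0005787 = 0.00011574, 1/5 · 0.42188 = 0.084375, 1/5 · 0.512 = 0.1024; these sum to 0.30556.
So P(jar D | data) = (0.084375) / (0.30556) = 0.27613.

0.2761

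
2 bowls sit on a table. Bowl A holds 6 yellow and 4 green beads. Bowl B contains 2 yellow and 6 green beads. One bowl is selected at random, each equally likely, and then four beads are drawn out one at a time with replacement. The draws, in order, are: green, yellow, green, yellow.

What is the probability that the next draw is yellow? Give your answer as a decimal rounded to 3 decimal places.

Compute the likelihood of the observed sequence for each case: P(data | bowl A) = (4/10)(6/10)(4/10)(6/10) = 0.0576; P(data | bowl B) = (6/8)(2/8)(6/8)(2/8) = 0.035156.
The prior-weighted likelihoods are 1/2 · 0.0576 = 0.0288, 1/2 · 0.035156 = 0.017578; these sum to 0.046378.
Normalising, the posterior is P(bowl A | data) = 0.62098, P(bowl B | data) = 0.37902.
Averaging over the posterior, P(yellow next | data) = (3/5)(0.62098) + (1/4)(0.37902) = 0.46734.

0.467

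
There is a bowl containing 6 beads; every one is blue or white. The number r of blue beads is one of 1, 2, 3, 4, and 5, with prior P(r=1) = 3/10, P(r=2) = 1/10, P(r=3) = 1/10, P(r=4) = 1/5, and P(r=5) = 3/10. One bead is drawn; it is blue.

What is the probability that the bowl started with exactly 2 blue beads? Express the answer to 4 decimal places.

Under each hypothesis, the probability of this draw is: P(data | r = 1) = (1/6) = 1/6; P(data | r = 2) = (2/6) = 1/3; P(data | r = 3) = (3/6) = 1/2; P(data | r = 4) = (4/6) = 2/3; P(data | r = 5) = (5/6) = 5/6.
Multiplying each by its prior: 3/10 · 1/6 = 1/20, 1/10 · 1/3 = 1/30, 1/10 · 1/2 = 1/20, 1/5 · 2/3 = 2/15, 3/10 · 5/6 = 1/4; summing to 31/60.
By Bayes' rule, P(r = 2 | data) = (1/30) / (31/60) = 2/31.

0.0645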